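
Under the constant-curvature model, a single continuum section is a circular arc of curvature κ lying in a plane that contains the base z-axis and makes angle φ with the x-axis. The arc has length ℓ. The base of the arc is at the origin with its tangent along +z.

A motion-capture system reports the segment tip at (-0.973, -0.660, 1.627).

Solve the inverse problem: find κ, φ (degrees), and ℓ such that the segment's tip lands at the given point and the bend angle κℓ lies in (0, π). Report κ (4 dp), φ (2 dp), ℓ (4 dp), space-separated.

0.5836 214.15 2.1446

ρ = √(x²+y²) = √(-0.973² + -0.660²) = 1.17572
φ = atan2(y, x) mod 360° = atan2(-0.660, -0.973) = 214.1496°
|p|² = ρ² + z² = 1.17572² + 1.627² = 4.02946
κ = 2ρ / |p|² = 2×1.17572 / 4.02946 = 0.58356
θ = 2·atan2(ρ, z) = 2·atan2(1.17572, 1.627) = 1.25151 rad
ℓ = θ/κ = 1.25151/0.58356 = 2.14460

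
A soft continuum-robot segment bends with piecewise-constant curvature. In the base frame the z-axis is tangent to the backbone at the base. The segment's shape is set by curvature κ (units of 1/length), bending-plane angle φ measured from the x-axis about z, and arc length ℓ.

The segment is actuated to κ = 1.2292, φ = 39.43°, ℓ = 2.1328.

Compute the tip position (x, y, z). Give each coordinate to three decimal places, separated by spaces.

1.174 0.965 0.404

θ = κ·ℓ = 1.2292 × 2.1328 = 2.62164 rad
ρ = (1 − cos θ)/κ = (1 − -0.86784)/1.2292 = 1.51956
z = sin θ / κ = 0.49684/1.2292 = 0.40420
x = ρ cos φ = 1.51956 × cos(39.43°) = 1.17371
y = ρ sin φ = 1.51956 × sin(39.43°) = 0.96512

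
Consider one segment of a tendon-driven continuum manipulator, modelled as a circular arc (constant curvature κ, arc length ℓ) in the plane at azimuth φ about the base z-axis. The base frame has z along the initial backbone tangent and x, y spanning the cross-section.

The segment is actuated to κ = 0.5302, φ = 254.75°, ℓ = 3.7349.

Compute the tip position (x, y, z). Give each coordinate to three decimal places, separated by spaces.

-0.694 -2.544 1.730

θ = κ·ℓ = 0.5302 × 3.7349 = 1.98024 rad
ρ = (1 − cos θ)/κ = (1 − -0.39810)/0.5302 = 2.63693
z = sin θ / κ = 0.91734/0.5302 = 1.73018
x = ρ cos φ = 2.63693 × cos(254.75°) = -0.69360
y = ρ sin φ = 2.63693 × sin(254.75°) = -2.54408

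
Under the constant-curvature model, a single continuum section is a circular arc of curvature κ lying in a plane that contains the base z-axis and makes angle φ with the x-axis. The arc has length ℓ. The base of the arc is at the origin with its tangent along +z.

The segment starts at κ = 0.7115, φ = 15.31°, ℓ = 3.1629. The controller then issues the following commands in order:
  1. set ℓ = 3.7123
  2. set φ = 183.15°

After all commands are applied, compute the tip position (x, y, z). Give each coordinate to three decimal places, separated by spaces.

initial: κ=0.7115, φ=15.31°, ℓ=3.1629
cmd 1: set ℓ=3.7123 → (κ,φ,ℓ)=(0.7115,15.31°,3.7123) → tip=(2.5451,0.6967,0.6742)
cmd 2: set φ=183.15° → (κ,φ,ℓ)=(0.7115,183.15°,3.7123) → tip=(-2.6347,-0.1450,0.6742)

-2.635 -0.145 0.674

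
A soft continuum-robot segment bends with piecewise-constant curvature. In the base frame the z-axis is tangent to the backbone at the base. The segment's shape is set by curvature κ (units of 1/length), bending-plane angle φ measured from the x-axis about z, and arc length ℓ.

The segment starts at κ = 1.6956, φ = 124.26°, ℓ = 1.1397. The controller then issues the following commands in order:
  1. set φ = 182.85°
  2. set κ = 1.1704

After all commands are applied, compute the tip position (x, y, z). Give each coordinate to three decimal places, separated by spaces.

initial: κ=1.6956, φ=124.26°, ℓ=1.1397
cmd 1: set φ=182.85° → (κ,φ,ℓ)=(1.6956,182.85°,1.1397) → tip=(-0.7975,-0.0397,0.5516)
cmd 2: set κ=1.1704 → (κ,φ,ℓ)=(1.1704,182.85°,1.1397) → tip=(-0.6531,-0.0325,0.8305)

-0.653 -0.033 0.831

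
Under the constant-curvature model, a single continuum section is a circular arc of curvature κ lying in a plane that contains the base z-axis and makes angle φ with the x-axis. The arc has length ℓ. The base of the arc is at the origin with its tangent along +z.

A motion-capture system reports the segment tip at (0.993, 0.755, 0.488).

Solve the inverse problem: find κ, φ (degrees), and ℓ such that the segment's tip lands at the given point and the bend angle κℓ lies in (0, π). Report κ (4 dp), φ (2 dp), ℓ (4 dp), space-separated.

1.3905 37.25 1.7230

ρ = √(x²+y²) = √(0.993² + 0.755²) = 1.24743
φ = atan2(y, x) mod 360° = atan2(0.755, 0.993) = 37.2465°
|p|² = ρ² + z² = 1.24743² + 0.488² = 1.79422
κ = 2ρ / |p|² = 2×1.24743 / 1.79422 = 1.39050
θ = 2·atan2(ρ, z) = 2·atan2(1.24743, 0.488) = 2.39579 rad
ℓ = θ/κ = 2.39579/1.39050 = 1.72297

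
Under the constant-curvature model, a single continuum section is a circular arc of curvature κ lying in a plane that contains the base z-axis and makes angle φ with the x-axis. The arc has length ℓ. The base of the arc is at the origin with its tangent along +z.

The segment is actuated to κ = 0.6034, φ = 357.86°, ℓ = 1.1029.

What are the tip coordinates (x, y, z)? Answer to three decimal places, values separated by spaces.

0.353 -0.013 1.023

θ = κ·ℓ = 0.6034 × 1.1029 = 0.66549 rad
ρ = (1 − cos θ)/κ = (1 − 0.78661)/0.6034 = 0.35364
z = sin θ / κ = 0.61744/0.6034 = 1.02328
x = ρ cos φ = 0.35364 × cos(357.86°) = 0.35339
y = ρ sin φ = 0.35364 × sin(357.86°) = -0.01321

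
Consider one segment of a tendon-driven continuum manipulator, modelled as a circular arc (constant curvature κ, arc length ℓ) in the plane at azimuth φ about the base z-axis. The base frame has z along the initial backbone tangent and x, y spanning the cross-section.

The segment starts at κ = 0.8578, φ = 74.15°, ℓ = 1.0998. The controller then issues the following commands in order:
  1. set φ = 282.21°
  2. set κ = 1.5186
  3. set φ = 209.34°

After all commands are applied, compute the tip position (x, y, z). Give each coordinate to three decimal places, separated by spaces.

-0.631 -0.355 0.655

initial: κ=0.8578, φ=74.15°, ℓ=1.0998
cmd 1: set φ=282.21° → (κ,φ,ℓ)=(0.8578,282.21°,1.0998) → tip=(0.1018,-0.4705,0.9438)
cmd 2: set κ=1.5186 → (κ,φ,ℓ)=(1.5186,282.21°,1.0998) → tip=(0.1531,-0.7074,0.6553)
cmd 3: set φ=209.34° → (κ,φ,ℓ)=(1.5186,209.34°,1.0998) → tip=(-0.6310,-0.3547,0.6553)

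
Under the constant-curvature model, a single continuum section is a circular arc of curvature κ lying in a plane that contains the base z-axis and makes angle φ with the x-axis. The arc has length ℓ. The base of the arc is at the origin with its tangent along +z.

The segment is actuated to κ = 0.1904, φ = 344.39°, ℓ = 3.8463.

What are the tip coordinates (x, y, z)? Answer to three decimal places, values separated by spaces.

θ = κ·ℓ = 0.1904 × 3.8463 = 0.73234 rad
ρ = (1 − cos θ)/κ = (1 − 0.74361)/0.1904 = 1.34656
z = sin θ / κ = 0.66861/0.1904 = 3.51160
x = ρ cos φ = 1.34656 × cos(344.39°) = 1.29689
y = ρ sin φ = 1.34656 × sin(344.39°) = -0.36234

1.297 -0.362 3.512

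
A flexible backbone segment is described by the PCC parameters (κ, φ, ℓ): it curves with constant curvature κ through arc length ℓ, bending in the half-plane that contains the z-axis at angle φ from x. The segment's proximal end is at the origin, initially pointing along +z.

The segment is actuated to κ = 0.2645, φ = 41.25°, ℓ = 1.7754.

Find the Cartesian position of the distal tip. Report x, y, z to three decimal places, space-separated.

0.308 0.270 1.711

θ = κ·ℓ = 0.2645 × 1.7754 = 0.46959 rad
ρ = (1 − cos θ)/κ = (1 − 0.89175)/0.2645 = 0.40925
z = sin θ / κ = 0.45252/0.2645 = 1.71086
x = ρ cos φ = 0.40925 × cos(41.25°) = 0.30769
y = ρ sin φ = 0.40925 × sin(41.25°) = 0.26984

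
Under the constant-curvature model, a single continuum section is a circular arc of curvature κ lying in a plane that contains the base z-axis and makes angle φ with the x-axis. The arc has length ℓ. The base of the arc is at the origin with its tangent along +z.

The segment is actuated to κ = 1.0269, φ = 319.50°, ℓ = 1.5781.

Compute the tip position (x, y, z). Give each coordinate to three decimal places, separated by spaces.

0.777 -0.664 0.973

θ = κ·ℓ = 1.0269 × 1.5781 = 1.62055 rad
ρ = (1 − cos θ)/κ = (1 − -0.04973)/1.0269 = 1.02224
z = sin θ / κ = 0.99876/1.0269 = 0.97260
x = ρ cos φ = 1.02224 × cos(319.50°) = 0.77731
y = ρ sin φ = 1.02224 × sin(319.50°) = -0.66389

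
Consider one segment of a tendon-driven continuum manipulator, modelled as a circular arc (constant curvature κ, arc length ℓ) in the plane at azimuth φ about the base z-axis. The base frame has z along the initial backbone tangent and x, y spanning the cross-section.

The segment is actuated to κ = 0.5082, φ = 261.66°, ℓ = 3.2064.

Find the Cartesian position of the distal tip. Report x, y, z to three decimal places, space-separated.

θ = κ·ℓ = 0.5082 × 3.2064 = 1.62949 rad
ρ = (1 − cos θ)/κ = (1 − -0.05866)/0.5082 = 2.08316
z = sin θ / κ = 0.99828/0.5082 = 1.96434
x = ρ cos φ = 2.08316 × cos(261.66°) = -0.30216
y = ρ sin φ = 2.08316 × sin(261.66°) = -2.06113

-0.302 -2.061 1.964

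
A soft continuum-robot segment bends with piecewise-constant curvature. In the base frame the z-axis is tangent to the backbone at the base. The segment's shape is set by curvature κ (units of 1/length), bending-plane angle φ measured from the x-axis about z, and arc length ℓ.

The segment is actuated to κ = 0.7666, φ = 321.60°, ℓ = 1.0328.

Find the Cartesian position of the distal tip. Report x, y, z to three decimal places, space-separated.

0.304 -0.241 0.928

θ = κ·ℓ = 0.7666 × 1.0328 = 0.79174 rad
ρ = (1 − cos θ)/κ = (1 − 0.70261)/0.7666 = 0.38794
z = sin θ / κ = 0.71158/0.7666 = 0.92823
x = ρ cos φ = 0.38794 × cos(321.60°) = 0.30403
y = ρ sin φ = 0.38794 × sin(321.60°) = -0.24097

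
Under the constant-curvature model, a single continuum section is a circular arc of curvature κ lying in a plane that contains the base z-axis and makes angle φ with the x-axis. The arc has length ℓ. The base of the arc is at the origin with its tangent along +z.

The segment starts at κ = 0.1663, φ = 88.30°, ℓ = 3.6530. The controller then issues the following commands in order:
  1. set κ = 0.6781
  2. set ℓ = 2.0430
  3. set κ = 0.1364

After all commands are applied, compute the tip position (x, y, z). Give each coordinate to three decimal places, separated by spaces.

initial: κ=0.1663, φ=88.30°, ℓ=3.6530
cmd 1: set κ=0.6781 → (κ,φ,ℓ)=(0.6781,88.30°,3.6530) → tip=(0.0782,2.6345,0.9094)
cmd 2: set ℓ=2.0430 → (κ,φ,ℓ)=(0.6781,88.30°,2.0430) → tip=(0.0357,1.2023,1.4494)
cmd 3: set κ=0.1364 → (κ,φ,ℓ)=(0.1364,88.30°,2.0430) → tip=(0.0084,0.2827,2.0167)

0.008 0.283 2.017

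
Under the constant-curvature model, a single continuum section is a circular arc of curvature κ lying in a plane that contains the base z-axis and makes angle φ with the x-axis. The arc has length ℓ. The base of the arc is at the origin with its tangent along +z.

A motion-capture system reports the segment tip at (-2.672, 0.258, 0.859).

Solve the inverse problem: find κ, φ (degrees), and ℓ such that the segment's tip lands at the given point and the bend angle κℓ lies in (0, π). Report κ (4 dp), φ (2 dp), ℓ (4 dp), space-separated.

ρ = √(x²+y²) = √(-2.672² + 0.258²) = 2.68443
φ = atan2(y, x) mod 360° = atan2(0.258, -2.672) = 174.4848°
|p|² = ρ² + z² = 2.68443² + 0.859² = 7.94403
κ = 2ρ / |p|² = 2×2.68443 / 7.94403 = 0.67584
θ = 2·atan2(ρ, z) = 2·atan2(2.68443, 0.859) = 2.52220 rad
ℓ = θ/κ = 2.52220/0.67584 = 3.73197

0.6758 174.48 3.7320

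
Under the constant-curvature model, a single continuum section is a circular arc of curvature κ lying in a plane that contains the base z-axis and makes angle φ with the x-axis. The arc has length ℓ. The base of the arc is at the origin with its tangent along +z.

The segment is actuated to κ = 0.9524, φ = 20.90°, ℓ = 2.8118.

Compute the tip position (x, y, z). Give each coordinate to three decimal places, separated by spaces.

θ = κ·ℓ = 0.9524 × 2.8118 = 2.67796 rad
ρ = (1 − cos θ)/κ = (1 − -0.89443)/0.9524 = 1.98912
z = sin θ / κ = 0.44720/0.9524 = 0.46955
x = ρ cos φ = 1.98912 × cos(20.90°) = 1.85824
y = ρ sin φ = 1.98912 × sin(20.90°) = 0.70959

1.858 0.710 0.470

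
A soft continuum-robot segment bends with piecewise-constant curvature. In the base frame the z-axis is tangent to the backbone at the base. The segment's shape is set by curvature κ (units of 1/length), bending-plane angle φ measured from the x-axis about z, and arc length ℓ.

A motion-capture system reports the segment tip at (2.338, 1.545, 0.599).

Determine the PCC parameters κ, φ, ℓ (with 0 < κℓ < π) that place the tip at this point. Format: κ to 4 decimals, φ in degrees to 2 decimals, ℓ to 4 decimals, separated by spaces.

ρ = √(x²+y²) = √(2.338² + 1.545²) = 2.80237
φ = atan2(y, x) mod 360° = atan2(1.545, 2.338) = 33.4576°
|p|² = ρ² + z² = 2.80237² + 0.599² = 8.21207
κ = 2ρ / |p|² = 2×2.80237 / 8.21207 = 0.68250
θ = 2·atan2(ρ, z) = 2·atan2(2.80237, 0.599) = 2.72043 rad
ℓ = θ/κ = 2.72043/0.68250 = 3.98599

0.6825 33.46 3.9860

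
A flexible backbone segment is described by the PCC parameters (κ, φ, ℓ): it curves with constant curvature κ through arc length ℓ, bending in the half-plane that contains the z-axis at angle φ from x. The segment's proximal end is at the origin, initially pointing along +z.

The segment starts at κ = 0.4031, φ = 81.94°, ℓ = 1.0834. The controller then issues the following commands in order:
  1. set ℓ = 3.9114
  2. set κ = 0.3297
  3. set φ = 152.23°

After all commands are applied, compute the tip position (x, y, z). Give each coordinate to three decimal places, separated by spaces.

-1.939 1.021 2.914

initial: κ=0.4031, φ=81.94°, ℓ=1.0834
cmd 1: set ℓ=3.9114 → (κ,φ,ℓ)=(0.4031,81.94°,3.9114) → tip=(0.3499,2.4707,2.4807)
cmd 2: set κ=0.3297 → (κ,φ,ℓ)=(0.3297,81.94°,3.9114) → tip=(0.3072,2.1697,2.9139)
cmd 3: set φ=152.23° → (κ,φ,ℓ)=(0.3297,152.23°,3.9114) → tip=(-1.9389,1.0210,2.9139)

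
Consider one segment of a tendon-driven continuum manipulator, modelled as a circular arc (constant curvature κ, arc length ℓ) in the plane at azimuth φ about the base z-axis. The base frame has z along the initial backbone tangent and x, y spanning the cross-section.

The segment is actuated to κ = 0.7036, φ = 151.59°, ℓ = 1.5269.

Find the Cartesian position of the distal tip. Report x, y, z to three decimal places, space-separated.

θ = κ·ℓ = 0.7036 × 1.5269 = 1.07433 rad
ρ = (1 − cos θ)/κ = (1 − 0.47632)/0.7036 = 0.74428
z = sin θ / κ = 0.87927/0.7036 = 1.24967
x = ρ cos φ = 0.74428 × cos(151.59°) = -0.65464
y = ρ sin φ = 0.74428 × sin(151.59°) = 0.35411

-0.655 0.354 1.250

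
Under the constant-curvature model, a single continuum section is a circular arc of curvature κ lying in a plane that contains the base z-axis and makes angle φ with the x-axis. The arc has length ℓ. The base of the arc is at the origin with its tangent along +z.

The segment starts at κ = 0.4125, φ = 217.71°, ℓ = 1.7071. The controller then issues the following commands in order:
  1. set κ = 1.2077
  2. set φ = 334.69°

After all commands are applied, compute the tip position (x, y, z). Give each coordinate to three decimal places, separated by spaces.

1.101 -0.521 0.730

initial: κ=0.4125, φ=217.71°, ℓ=1.7071
cmd 1: set κ=1.2077 → (κ,φ,ℓ)=(1.2077,217.71°,1.7071) → tip=(-0.9639,-0.7452,0.7303)
cmd 2: set φ=334.69° → (κ,φ,ℓ)=(1.2077,334.69°,1.7071) → tip=(1.1014,-0.5209,0.7303)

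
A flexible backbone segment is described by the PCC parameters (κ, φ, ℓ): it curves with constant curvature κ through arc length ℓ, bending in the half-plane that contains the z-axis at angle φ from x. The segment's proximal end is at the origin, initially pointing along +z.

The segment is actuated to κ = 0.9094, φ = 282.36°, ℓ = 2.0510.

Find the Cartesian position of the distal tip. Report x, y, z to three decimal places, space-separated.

θ = κ·ℓ = 0.9094 × 2.0510 = 1.86518 rad
ρ = (1 − cos θ)/κ = (1 − -0.29015)/0.9094 = 1.41868
z = sin θ / κ = 0.95698/0.9094 = 1.05232
x = ρ cos φ = 1.41868 × cos(282.36°) = 0.30367
y = ρ sin φ = 1.41868 × sin(282.36°) = -1.38580

0.304 -1.386 1.052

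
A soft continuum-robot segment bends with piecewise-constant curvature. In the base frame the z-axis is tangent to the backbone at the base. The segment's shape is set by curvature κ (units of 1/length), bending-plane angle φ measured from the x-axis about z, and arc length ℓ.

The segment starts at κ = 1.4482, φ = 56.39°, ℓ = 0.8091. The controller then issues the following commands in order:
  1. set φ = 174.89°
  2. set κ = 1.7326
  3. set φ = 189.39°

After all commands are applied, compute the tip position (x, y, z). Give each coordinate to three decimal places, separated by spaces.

-0.474 -0.078 0.569

initial: κ=1.4482, φ=56.39°, ℓ=0.8091
cmd 1: set φ=174.89° → (κ,φ,ℓ)=(1.4482,174.89°,0.8091) → tip=(-0.4205,0.0376,0.6363)
cmd 2: set κ=1.7326 → (κ,φ,ℓ)=(1.7326,174.89°,0.8091) → tip=(-0.4782,0.0428,0.5689)
cmd 3: set φ=189.39° → (κ,φ,ℓ)=(1.7326,189.39°,0.8091) → tip=(-0.4737,-0.0783,0.5689)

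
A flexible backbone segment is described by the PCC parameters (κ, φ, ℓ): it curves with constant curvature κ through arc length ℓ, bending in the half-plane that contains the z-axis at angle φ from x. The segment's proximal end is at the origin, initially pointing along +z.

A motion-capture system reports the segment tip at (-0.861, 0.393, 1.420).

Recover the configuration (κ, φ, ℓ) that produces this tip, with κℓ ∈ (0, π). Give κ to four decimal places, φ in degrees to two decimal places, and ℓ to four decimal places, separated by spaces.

ρ = √(x²+y²) = √(-0.861² + 0.393²) = 0.94645
φ = atan2(y, x) mod 360° = atan2(0.393, -0.861) = 155.4659°
|p|² = ρ² + z² = 0.94645² + 1.420² = 2.91217
κ = 2ρ / |p|² = 2×0.94645 / 2.91217 = 0.65000
θ = 2·atan2(ρ, z) = 2·atan2(0.94645, 1.420) = 1.17580 rad
ℓ = θ/κ = 1.17580/0.65000 = 1.80892

0.6500 155.47 1.8089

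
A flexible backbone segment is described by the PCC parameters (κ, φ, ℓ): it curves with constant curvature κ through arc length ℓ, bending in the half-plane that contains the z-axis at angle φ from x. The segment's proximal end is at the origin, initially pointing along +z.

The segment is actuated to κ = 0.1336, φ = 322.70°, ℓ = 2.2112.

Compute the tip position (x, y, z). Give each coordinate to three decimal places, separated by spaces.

0.258 -0.196 2.179

θ = κ·ℓ = 0.1336 × 2.2112 = 0.29542 rad
ρ = (1 − cos θ)/κ = (1 − 0.95668)/0.1336 = 0.32424
z = sin θ / κ = 0.29114/0.1336 = 2.17918
x = ρ cos φ = 0.32424 × cos(322.70°) = 0.25793
y = ρ sin φ = 0.32424 × sin(322.70°) = -0.19649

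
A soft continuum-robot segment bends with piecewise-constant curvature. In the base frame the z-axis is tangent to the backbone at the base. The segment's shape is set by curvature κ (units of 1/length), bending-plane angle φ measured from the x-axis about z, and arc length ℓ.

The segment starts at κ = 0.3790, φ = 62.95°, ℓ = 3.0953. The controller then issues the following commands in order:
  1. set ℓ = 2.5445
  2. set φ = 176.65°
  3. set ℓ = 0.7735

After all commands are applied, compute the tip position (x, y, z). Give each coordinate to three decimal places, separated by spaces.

-0.112 0.007 0.762

initial: κ=0.3790, φ=62.95°, ℓ=3.0953
cmd 1: set ℓ=2.5445 → (κ,φ,ℓ)=(0.3790,62.95°,2.5445) → tip=(0.5160,1.0106,2.1680)
cmd 2: set φ=176.65° → (κ,φ,ℓ)=(0.3790,176.65°,2.5445) → tip=(-1.1328,0.0663,2.1680)
cmd 3: set ℓ=0.7735 → (κ,φ,ℓ)=(0.3790,176.65°,0.7735) → tip=(-0.1124,0.0066,0.7625)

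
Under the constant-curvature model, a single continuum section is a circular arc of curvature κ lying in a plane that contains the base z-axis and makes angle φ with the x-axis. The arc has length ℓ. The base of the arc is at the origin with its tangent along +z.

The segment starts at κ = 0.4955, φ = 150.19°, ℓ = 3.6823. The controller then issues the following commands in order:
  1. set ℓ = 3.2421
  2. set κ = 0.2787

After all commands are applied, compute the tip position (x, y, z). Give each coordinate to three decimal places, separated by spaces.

-1.187 0.680 2.819

initial: κ=0.4955, φ=150.19°, ℓ=3.6823
cmd 1: set ℓ=3.2421 → (κ,φ,ℓ)=(0.4955,150.19°,3.2421) → tip=(-1.8136,1.0391,2.0169)
cmd 2: set κ=0.2787 → (κ,φ,ℓ)=(0.2787,150.19°,3.2421) → tip=(-1.1868,0.6799,2.8186)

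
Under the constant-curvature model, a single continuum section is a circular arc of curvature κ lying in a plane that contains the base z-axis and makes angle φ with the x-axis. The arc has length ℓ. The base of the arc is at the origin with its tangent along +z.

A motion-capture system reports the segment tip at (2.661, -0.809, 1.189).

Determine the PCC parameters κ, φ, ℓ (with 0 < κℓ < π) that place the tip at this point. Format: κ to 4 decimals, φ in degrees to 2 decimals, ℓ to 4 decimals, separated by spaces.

ρ = √(x²+y²) = √(2.661² + -0.809²) = 2.78126
φ = atan2(y, x) mod 360° = atan2(-0.809, 2.661) = 343.0896°
|p|² = ρ² + z² = 2.78126² + 1.189² = 9.14912
κ = 2ρ / |p|² = 2×2.78126 / 9.14912 = 0.60798
θ = 2·atan2(ρ, z) = 2·atan2(2.78126, 1.189) = 2.33361 rad
ℓ = θ/κ = 2.33361/0.60798 = 3.83828

0.6080 343.09 3.8383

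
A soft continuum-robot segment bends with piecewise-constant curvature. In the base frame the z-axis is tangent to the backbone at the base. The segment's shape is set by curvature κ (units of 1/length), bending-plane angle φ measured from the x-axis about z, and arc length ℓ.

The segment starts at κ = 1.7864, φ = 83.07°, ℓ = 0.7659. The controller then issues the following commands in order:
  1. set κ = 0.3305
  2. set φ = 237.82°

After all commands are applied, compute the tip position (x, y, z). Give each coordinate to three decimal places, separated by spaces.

-0.051 -0.082 0.758

initial: κ=1.7864, φ=83.07°, ℓ=0.7659
cmd 1: set κ=0.3305 → (κ,φ,ℓ)=(0.3305,83.07°,0.7659) → tip=(0.0116,0.0957,0.7577)
cmd 2: set φ=237.82° → (κ,φ,ℓ)=(0.3305,237.82°,0.7659) → tip=(-0.0514,-0.0816,0.7577)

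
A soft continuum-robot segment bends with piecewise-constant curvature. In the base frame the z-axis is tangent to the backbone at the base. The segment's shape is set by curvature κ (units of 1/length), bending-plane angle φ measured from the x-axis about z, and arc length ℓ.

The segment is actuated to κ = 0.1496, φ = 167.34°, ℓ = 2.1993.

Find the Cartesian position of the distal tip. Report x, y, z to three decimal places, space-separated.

θ = κ·ℓ = 0.1496 × 2.1993 = 0.32902 rad
ρ = (1 − cos θ)/κ = (1 − 0.94636)/0.1496 = 0.35855
z = sin θ / κ = 0.32311/0.1496 = 2.15983
x = ρ cos φ = 0.35855 × cos(167.34°) = -0.34983
y = ρ sin φ = 0.35855 × sin(167.34°) = 0.07858

-0.350 0.079 2.160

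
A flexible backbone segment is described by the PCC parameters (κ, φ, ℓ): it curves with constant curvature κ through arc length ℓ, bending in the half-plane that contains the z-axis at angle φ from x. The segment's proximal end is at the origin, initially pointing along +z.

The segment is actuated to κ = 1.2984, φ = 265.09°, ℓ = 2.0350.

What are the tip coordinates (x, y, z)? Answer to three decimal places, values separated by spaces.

θ = κ·ℓ = 1.2984 × 2.0350 = 2.64224 rad
ρ = (1 − cos θ)/κ = (1 − -0.87789)/1.2984 = 1.44631
z = sin θ / κ = 0.47885/1.2984 = 0.36880
x = ρ cos φ = 1.44631 × cos(265.09°) = -0.12379
y = ρ sin φ = 1.44631 × sin(265.09°) = -1.44101

-0.124 -1.441 0.369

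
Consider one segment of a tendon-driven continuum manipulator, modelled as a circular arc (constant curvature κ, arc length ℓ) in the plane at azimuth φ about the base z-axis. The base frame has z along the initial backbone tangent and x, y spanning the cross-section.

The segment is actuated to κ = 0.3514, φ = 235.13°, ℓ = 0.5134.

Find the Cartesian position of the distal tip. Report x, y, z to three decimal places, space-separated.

-0.026 -0.038 0.511

θ = κ·ℓ = 0.3514 × 0.5134 = 0.18041 rad
ρ = (1 − cos θ)/κ = (1 − 0.98377)/0.3514 = 0.04619
z = sin θ / κ = 0.17943/0.3514 = 0.51062
x = ρ cos φ = 0.04619 × cos(235.13°) = -0.02640
y = ρ sin φ = 0.04619 × sin(235.13°) = -0.03789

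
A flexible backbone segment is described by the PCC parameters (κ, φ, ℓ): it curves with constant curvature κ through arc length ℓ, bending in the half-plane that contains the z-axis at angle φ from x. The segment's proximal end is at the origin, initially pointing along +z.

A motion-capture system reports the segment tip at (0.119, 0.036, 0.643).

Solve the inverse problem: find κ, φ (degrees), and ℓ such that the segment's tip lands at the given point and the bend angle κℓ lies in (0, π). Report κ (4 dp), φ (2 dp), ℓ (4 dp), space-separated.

ρ = √(x²+y²) = √(0.119² + 0.036²) = 0.12433
φ = atan2(y, x) mod 360° = atan2(0.036, 0.119) = 16.8317°
|p|² = ρ² + z² = 0.12433² + 0.643² = 0.42891
κ = 2ρ / |p|² = 2×0.12433 / 0.42891 = 0.57974
θ = 2·atan2(ρ, z) = 2·atan2(0.12433, 0.643) = 0.38199 rad
ℓ = θ/κ = 0.38199/0.57974 = 0.65891

0.5797 16.83 0.6589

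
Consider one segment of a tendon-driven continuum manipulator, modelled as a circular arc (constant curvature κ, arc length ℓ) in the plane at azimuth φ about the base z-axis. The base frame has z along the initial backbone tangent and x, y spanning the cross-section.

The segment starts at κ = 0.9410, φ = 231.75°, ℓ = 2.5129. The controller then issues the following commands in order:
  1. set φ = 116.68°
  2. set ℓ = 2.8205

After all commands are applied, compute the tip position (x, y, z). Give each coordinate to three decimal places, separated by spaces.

initial: κ=0.9410, φ=231.75°, ℓ=2.5129
cmd 1: set φ=116.68° → (κ,φ,ℓ)=(0.9410,116.68°,2.5129) → tip=(-0.8174,1.6266,0.7451)
cmd 2: set ℓ=2.8205 → (κ,φ,ℓ)=(0.9410,116.68°,2.8205) → tip=(-0.8987,1.7885,0.4978)

-0.899 1.788 0.498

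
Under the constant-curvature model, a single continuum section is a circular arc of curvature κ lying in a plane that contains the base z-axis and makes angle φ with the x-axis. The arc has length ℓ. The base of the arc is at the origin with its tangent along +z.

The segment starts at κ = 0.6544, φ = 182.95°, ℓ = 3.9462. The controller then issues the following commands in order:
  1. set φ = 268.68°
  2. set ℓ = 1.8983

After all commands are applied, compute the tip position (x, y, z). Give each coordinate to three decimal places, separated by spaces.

-0.024 -1.035 1.446

initial: κ=0.6544, φ=182.95°, ℓ=3.9462
cmd 1: set φ=268.68° → (κ,φ,ℓ)=(0.6544,268.68°,3.9462) → tip=(-0.0650,-2.8227,0.8107)
cmd 2: set ℓ=1.8983 → (κ,φ,ℓ)=(0.6544,268.68°,1.8983) → tip=(-0.0238,-1.0348,1.4464)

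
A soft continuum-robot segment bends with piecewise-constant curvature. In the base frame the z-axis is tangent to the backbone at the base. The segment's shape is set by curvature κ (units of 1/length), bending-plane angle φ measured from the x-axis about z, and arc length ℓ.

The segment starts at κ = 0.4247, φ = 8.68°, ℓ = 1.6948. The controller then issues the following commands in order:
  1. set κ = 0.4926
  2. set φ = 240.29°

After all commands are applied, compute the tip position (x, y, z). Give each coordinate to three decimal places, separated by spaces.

-0.331 -0.580 1.505

initial: κ=0.4247, φ=8.68°, ℓ=1.6948
cmd 1: set κ=0.4926 → (κ,φ,ℓ)=(0.4926,8.68°,1.6948) → tip=(0.6597,0.1007,1.5047)
cmd 2: set φ=240.29° → (κ,φ,ℓ)=(0.4926,240.29°,1.6948) → tip=(-0.3307,-0.5796,1.5047)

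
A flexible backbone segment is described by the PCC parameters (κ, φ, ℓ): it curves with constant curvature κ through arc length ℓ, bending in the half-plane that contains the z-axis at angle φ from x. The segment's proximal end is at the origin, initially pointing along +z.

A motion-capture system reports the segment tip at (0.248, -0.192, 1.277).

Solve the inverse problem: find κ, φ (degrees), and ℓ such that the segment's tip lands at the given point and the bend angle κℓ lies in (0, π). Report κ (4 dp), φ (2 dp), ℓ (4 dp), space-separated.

0.3628 322.25 1.3277

ρ = √(x²+y²) = √(0.248² + -0.192²) = 0.31364
φ = atan2(y, x) mod 360° = atan2(-0.192, 0.248) = 322.2532°
|p|² = ρ² + z² = 0.31364² + 1.277² = 1.72910
κ = 2ρ / |p|² = 2×0.31364 / 1.72910 = 0.36278
θ = 2·atan2(ρ, z) = 2·atan2(0.31364, 1.277) = 0.48167 rad
ℓ = θ/κ = 0.48167/0.36278 = 1.32775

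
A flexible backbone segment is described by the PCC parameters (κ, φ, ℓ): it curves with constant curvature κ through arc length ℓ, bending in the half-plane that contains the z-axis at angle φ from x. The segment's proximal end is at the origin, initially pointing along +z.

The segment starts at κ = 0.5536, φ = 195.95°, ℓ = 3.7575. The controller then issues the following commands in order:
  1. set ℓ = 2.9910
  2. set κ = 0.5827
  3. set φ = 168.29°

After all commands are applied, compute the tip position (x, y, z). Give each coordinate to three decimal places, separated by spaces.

-1.968 0.408 1.691

initial: κ=0.5536, φ=195.95°, ℓ=3.7575
cmd 1: set ℓ=2.9910 → (κ,φ,ℓ)=(0.5536,195.95°,2.9910) → tip=(-1.8843,-0.5385,1.7998)
cmd 2: set κ=0.5827 → (κ,φ,ℓ)=(0.5827,195.95°,2.9910) → tip=(-1.9326,-0.5523,1.6908)
cmd 3: set φ=168.29° → (κ,φ,ℓ)=(0.5827,168.29°,2.9910) → tip=(-1.9681,0.4079,1.6908)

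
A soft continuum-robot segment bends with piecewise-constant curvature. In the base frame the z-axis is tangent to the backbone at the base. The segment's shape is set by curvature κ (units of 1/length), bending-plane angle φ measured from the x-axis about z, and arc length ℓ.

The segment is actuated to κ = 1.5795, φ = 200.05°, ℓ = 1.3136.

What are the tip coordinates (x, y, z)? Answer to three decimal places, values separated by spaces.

θ = κ·ℓ = 1.5795 × 1.3136 = 2.07483 rad
ρ = (1 − cos θ)/κ = (1 − -0.48296)/1.5795 = 0.93888
z = sin θ / κ = 0.87564/1.5795 = 0.55438
x = ρ cos φ = 0.93888 × cos(200.05°) = -0.88198
y = ρ sin φ = 0.93888 × sin(200.05°) = -0.32189

-0.882 -0.322 0.554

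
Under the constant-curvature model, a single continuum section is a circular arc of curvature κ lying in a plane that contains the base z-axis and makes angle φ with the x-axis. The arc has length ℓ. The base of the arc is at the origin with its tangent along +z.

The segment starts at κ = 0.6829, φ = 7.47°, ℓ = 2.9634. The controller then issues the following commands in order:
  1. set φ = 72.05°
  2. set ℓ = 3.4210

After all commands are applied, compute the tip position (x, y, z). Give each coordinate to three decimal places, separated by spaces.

0.764 2.358 1.056

initial: κ=0.6829, φ=7.47°, ℓ=2.9634
cmd 1: set φ=72.05° → (κ,φ,ℓ)=(0.6829,72.05°,2.9634) → tip=(0.6488,2.0027,1.3167)
cmd 2: set ℓ=3.4210 → (κ,φ,ℓ)=(0.6829,72.05°,3.4210) → tip=(0.7640,2.3582,1.0559)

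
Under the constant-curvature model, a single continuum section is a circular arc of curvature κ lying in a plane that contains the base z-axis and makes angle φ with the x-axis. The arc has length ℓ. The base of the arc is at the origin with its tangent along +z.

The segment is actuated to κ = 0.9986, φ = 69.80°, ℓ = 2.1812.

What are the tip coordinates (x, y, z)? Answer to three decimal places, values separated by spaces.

0.543 1.476 0.822

θ = κ·ℓ = 0.9986 × 2.1812 = 2.17815 rad
ρ = (1 − cos θ)/κ = (1 − -0.57069)/0.9986 = 1.57290
z = sin θ / κ = 0.82116/0.9986 = 0.82231
x = ρ cos φ = 1.57290 × cos(69.80°) = 0.54312
y = ρ sin φ = 1.57290 × sin(69.80°) = 1.47615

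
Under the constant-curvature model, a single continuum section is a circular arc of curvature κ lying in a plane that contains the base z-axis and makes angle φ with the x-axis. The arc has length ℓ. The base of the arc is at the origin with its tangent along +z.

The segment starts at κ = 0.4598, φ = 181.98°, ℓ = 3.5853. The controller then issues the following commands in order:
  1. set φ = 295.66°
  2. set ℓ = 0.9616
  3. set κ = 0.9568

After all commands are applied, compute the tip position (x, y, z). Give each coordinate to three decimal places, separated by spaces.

0.178 -0.371 0.832

initial: κ=0.4598, φ=181.98°, ℓ=3.5853
cmd 1: set φ=295.66° → (κ,φ,ℓ)=(0.4598,295.66°,3.5853) → tip=(1.0149,-2.1126,2.1683)
cmd 2: set ℓ=0.9616 → (κ,φ,ℓ)=(0.4598,295.66°,0.9616) → tip=(0.0906,-0.1885,0.9306)
cmd 3: set κ=0.9568 → (κ,φ,ℓ)=(0.9568,295.66°,0.9616) → tip=(0.1784,-0.3714,0.8316)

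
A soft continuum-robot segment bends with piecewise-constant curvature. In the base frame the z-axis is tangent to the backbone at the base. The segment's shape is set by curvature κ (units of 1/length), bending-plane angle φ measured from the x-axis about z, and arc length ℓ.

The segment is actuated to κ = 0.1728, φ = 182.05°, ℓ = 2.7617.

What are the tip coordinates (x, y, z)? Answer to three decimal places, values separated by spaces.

θ = κ·ℓ = 0.1728 × 2.7617 = 0.47722 rad
ρ = (1 − cos θ)/κ = (1 − 0.88827)/0.1728 = 0.64656
z = sin θ / κ = 0.45931/0.1728 = 2.65806
x = ρ cos φ = 0.64656 × cos(182.05°) = -0.64615
y = ρ sin φ = 0.64656 × sin(182.05°) = -0.02313

-0.646 -0.023 2.658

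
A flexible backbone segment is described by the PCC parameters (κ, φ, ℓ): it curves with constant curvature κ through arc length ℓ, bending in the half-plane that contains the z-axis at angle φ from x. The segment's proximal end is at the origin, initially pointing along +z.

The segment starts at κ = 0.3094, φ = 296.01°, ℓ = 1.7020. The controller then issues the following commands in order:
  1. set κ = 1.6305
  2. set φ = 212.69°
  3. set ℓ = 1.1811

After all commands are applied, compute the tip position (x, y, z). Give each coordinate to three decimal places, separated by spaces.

initial: κ=0.3094, φ=296.01°, ℓ=1.7020
cmd 1: set κ=1.6305 → (κ,φ,ℓ)=(1.6305,296.01°,1.7020) → tip=(0.5200,-1.0658,0.2198)
cmd 2: set φ=212.69° → (κ,φ,ℓ)=(1.6305,212.69°,1.7020) → tip=(-0.9981,-0.6405,0.2198)
cmd 3: set ℓ=1.1811 → (κ,φ,ℓ)=(1.6305,212.69°,1.1811) → tip=(-0.6956,-0.4464,0.5751)

-0.696 -0.446 0.575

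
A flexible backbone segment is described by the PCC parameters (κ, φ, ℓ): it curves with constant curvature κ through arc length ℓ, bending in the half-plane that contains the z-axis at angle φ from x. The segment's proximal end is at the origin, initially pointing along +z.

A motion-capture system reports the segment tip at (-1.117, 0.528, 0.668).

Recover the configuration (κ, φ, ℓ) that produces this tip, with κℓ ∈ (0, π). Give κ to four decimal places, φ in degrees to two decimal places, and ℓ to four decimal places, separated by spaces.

ρ = √(x²+y²) = √(-1.117² + 0.528²) = 1.23551
φ = atan2(y, x) mod 360° = atan2(0.528, -1.117) = 154.7001°
|p|² = ρ² + z² = 1.23551² + 0.668² = 1.97270
κ = 2ρ / |p|² = 2×1.23551 / 1.97270 = 1.25261
θ = 2·atan2(ρ, z) = 2·atan2(1.23551, 0.668) = 2.15029 rad
ℓ = θ/κ = 2.15029/1.25261 = 1.71665

1.2526 154.70 1.7167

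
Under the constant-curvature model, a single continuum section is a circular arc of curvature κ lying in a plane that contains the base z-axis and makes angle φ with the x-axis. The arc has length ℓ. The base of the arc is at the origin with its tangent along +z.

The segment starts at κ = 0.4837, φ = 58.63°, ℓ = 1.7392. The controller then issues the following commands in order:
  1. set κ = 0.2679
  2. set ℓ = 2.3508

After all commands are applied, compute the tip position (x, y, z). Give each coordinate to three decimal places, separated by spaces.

0.373 0.611 2.198

initial: κ=0.4837, φ=58.63°, ℓ=1.7392
cmd 1: set κ=0.2679 → (κ,φ,ℓ)=(0.2679,58.63°,1.7392) → tip=(0.2071,0.3397,1.6770)
cmd 2: set ℓ=2.3508 → (κ,φ,ℓ)=(0.2679,58.63°,2.3508) → tip=(0.3728,0.6114,2.1985)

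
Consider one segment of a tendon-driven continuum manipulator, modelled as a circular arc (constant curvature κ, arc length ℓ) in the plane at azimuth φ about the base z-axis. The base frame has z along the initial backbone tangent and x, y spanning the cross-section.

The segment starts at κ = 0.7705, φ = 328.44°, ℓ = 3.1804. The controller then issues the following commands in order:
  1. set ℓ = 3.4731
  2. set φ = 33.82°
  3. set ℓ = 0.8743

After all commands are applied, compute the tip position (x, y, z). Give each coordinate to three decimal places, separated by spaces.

0.236 0.158 0.810

initial: κ=0.7705, φ=328.44°, ℓ=3.1804
cmd 1: set ℓ=3.4731 → (κ,φ,ℓ)=(0.7705,328.44°,3.4731) → tip=(2.0941,-1.2863,0.5826)
cmd 2: set φ=33.82° → (κ,φ,ℓ)=(0.7705,33.82°,3.4731) → tip=(2.0417,1.3679,0.5826)
cmd 3: set ℓ=0.8743 → (κ,φ,ℓ)=(0.7705,33.82°,0.8743) → tip=(0.2355,0.1578,0.8097)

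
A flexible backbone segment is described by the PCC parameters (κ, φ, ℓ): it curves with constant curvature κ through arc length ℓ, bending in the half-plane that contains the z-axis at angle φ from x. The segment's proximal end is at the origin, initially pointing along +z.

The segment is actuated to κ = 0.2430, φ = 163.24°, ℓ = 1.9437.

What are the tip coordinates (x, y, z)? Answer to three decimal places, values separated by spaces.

θ = κ·ℓ = 0.2430 × 1.9437 = 0.47232 rad
ρ = (1 − cos θ)/κ = (1 − 0.89052)/0.2430 = 0.45055
z = sin θ / κ = 0.45495/0.2430 = 1.87223
x = ρ cos φ = 0.45055 × cos(163.24°) = -0.43141
y = ρ sin φ = 0.45055 × sin(163.24°) = 0.12992

-0.431 0.130 1.872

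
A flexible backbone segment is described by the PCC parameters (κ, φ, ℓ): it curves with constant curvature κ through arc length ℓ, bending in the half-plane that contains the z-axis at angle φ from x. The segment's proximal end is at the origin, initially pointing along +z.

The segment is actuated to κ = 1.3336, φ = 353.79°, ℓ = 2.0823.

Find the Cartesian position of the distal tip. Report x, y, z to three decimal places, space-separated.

1.442 -0.157 0.267

θ = κ·ℓ = 1.3336 × 2.0823 = 2.77696 rad
ρ = (1 − cos θ)/κ = (1 − -0.93425)/1.3336 = 1.45040
z = sin θ / κ = 0.35661/1.3336 = 0.26740
x = ρ cos φ = 1.45040 × cos(353.79°) = 1.44189
y = ρ sin φ = 1.45040 × sin(353.79°) = -0.15689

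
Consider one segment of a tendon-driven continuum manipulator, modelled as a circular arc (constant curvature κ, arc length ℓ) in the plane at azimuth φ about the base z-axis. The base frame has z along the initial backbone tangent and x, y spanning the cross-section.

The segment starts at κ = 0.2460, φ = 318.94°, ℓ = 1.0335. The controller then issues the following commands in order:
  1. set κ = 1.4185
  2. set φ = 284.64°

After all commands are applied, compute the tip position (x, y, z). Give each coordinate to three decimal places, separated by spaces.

initial: κ=0.2460, φ=318.94°, ℓ=1.0335
cmd 1: set κ=1.4185 → (κ,φ,ℓ)=(1.4185,318.94°,1.0335) → tip=(0.4760,-0.4146,0.7011)
cmd 2: set φ=284.64° → (κ,φ,ℓ)=(1.4185,284.64°,1.0335) → tip=(0.1595,-0.6107,0.7011)

0.160 -0.611 0.701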